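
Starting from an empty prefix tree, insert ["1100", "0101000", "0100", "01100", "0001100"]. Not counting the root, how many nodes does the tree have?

21

Trie structure (* marks end of a word):
(root)
├─ 0
│  ├─ 0
│  │  └─ 0
│  │     └─ 1
│  │        └─ 1
│  │           └─ 0
│  │              └─ 0 *
│  └─ 1
│     ├─ 0
│     │  ├─ 0 *
│     │  └─ 1
│     │     └─ 0
│     │        └─ 0
│     │           └─ 0 *
│     └─ 1
│        └─ 0
│           └─ 0 *
└─ 1
   └─ 1
      └─ 0
         └─ 0 *
Counting every labelled node above: 21.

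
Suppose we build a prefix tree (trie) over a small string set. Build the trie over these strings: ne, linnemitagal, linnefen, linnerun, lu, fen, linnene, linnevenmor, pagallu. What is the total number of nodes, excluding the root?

For each word, the new-node count is its length minus the longest prefix already in the trie:
  "ne" → 2 new (n, e)
  "linnemitagal" → 12 new (l, i, n, n, e, m, i, t, a, g, a, l)
  "linnefen" → prefix "linne" already present; 3 new (f, e, n)
  "linnerun" → prefix "linne" already present; 3 new (r, u, n)
  "lu" → prefix "l" already present; 1 new (u)
  "fen" → 3 new (f, e, n)
  "linnene" → prefix "linne" already present; 2 new (n, e)
  "linnevenmor" → prefix "linne" already present; 6 new (v, e, n, m, o, r)
  "pagallu" → 7 new (p, a, g, a, l, l, u)
Total nodes = 2 + 12 + 3 + 3 + 1 + 3 + 2 + 6 + 7 = 39

39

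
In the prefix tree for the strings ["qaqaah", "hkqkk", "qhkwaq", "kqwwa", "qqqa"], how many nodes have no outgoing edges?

5

Leaves are exactly the stored words that no other stored word extends.
Those words: "hkqkk", "kqwwa", "qaqaah", "qhkwaq", "qqqa"
Leaf count: 5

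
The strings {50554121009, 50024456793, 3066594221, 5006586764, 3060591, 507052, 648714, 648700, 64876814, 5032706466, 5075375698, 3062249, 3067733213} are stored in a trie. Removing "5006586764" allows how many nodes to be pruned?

7

A node on "5006586764"'s path can go only if nothing else ends at it or branches off below it.
The suffix "6586764" (7 nodes) is used only by "5006586764"; the node for "500" still has the child "2", so pruning stops there.
Nodes removed: 7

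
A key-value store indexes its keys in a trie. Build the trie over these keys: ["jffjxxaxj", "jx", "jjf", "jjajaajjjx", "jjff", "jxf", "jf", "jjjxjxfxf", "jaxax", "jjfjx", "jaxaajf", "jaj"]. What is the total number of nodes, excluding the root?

39

Insert word by word; a character creates a node only if that edge doesn't already exist:
  "jffjxxaxj" → 9 new (j, f, f, j, x, x, a, x, j)
  "jx" → prefix "j" already present; 1 new (x)
  "jjf" → prefix "j" already present; 2 new (j, f)
  "jjajaajjjx" → prefix "jj" already present; 8 new (a, j, a, a, j, j, j, x)
  "jjff" → prefix "jjf" already present; 1 new (f)
  "jxf" → prefix "jx" already present; 1 new (f)
  "jf" → prefix "jf" already present; 0 new (none)
  "jjjxjxfxf" → prefix "jj" already present; 7 new (j, x, j, x, f, x, f)
  "jaxax" → prefix "j" already present; 4 new (a, x, a, x)
  "jjfjx" → prefix "jjf" already present; 2 new (j, x)
  "jaxaajf" → prefix "jaxa" already present; 3 new (a, j, f)
  "jaj" → prefix "ja" already present; 1 new (j)
Total nodes = 9 + 1 + 2 + 8 + 1 + 1 + 0 + 7 + 4 + 2 + 3 + 1 = 39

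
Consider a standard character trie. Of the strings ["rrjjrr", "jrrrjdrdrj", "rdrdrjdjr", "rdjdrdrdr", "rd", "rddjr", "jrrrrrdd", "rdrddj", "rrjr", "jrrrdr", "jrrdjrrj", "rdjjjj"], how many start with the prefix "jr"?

Filter for entries beginning with "jr":
Matches: "jrrdjrrj", "jrrrdr", "jrrrjdrdrj", "jrrrrrdd"
Count: 4

4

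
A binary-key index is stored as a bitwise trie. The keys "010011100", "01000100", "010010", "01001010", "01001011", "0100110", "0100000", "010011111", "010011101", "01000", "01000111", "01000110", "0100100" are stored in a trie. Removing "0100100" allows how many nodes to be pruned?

Walk "0100100" from the leaf back toward the root, removing each node that no remaining word uses.
The suffix "0" (1 node) is used only by "0100100"; the node for "010010" still has the child "1", so pruning stops there.
Nodes removed: 1

1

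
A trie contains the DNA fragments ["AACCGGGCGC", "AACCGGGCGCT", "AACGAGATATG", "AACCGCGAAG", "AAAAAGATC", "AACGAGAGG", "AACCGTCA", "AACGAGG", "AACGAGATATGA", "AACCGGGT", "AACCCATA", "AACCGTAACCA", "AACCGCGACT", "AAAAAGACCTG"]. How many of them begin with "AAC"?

12

Walk to "AAC"; the words in its subtree are exactly those with that prefix.
Matches: "AACCCATA", "AACCGCGAAG", "AACCGCGACT", "AACCGGGCGC", "AACCGGGCGCT", "AACCGGGT", "AACCGTAACCA", "AACCGTCA", "AACGAGAGG", "AACGAGATATG", "AACGAGATATGA", "AACGAGG"
Count: 12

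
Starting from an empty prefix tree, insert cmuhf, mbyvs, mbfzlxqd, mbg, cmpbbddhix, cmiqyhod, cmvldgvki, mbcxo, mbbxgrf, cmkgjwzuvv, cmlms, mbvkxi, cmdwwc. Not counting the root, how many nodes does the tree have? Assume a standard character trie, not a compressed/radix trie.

Insert word by word; a character creates a node only if that edge doesn't already exist:
  "cmuhf" → 5 new (c, m, u, h, f)
  "mbyvs" → 5 new (m, b, y, v, s)
  "mbfzlxqd" → prefix "mb" already present; 6 new (f, z, l, x, q, d)
  "mbg" → prefix "mb" already present; 1 new (g)
  "cmpbbddhix" → prefix "cm" already present; 8 new (p, b, b, d, d, h, i, x)
  "cmiqyhod" → prefix "cm" already present; 6 new (i, q, y, h, o, d)
  "cmvldgvki" → prefix "cm" already present; 7 new (v, l, d, g, v, k, i)
  "mbcxo" → prefix "mb" already present; 3 new (c, x, o)
  "mbbxgrf" → prefix "mb" already present; 5 new (b, x, g, r, f)
  "cmkgjwzuvv" → prefix "cm" already present; 8 new (k, g, j, w, z, u, v, v)
  "cmlms" → prefix "cm" already present; 3 new (l, m, s)
  "mbvkxi" → prefix "mb" already present; 4 new (v, k, x, i)
  "cmdwwc" → prefix "cm" already present; 4 new (d, w, w, c)
Total nodes = 5 + 5 + 6 + 1 + 8 + 6 + 7 + 3 + 5 + 8 + 3 + 4 + 4 = 65

65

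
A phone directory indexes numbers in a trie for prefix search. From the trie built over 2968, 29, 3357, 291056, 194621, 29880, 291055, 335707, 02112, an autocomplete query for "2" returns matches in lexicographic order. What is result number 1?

Words with prefix "2", in lexicographic order: "29", "291055", "291056", "2968", "29880"
Position 1: 29

29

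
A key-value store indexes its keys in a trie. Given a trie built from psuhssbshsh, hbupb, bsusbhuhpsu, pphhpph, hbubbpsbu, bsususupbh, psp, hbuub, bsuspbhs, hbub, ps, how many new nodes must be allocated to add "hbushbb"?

Walking "hbushbb" from the root, the first 3 characters ("hbu") follow existing edges; "s" is the first miss.
Each of the 4 remaining characters creates one node.

4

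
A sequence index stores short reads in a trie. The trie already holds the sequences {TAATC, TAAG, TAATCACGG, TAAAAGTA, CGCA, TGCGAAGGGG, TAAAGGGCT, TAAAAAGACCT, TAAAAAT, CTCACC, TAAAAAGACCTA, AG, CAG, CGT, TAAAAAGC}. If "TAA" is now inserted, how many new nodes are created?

"TAA" is already a full path in the trie; only an end-marker is added.
No new nodes are needed: 0.

0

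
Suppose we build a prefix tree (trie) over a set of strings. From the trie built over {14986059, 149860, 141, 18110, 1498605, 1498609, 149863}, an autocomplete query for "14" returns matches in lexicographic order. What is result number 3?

Words with prefix "14", in lexicographic order: "141", "149860", "1498605", "14986059", "1498609", "149863"
The 3rd is 1498605.

1498605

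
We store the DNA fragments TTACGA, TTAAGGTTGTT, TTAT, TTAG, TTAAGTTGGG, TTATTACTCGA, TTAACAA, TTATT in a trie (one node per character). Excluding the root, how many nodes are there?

Count nodes per top-level branch (shared prefixes stored once):
  'T'-branch (TTAACAA, TTAAGGTTGTT, TTAAGTTGGG, TTACGA, TTAG, TTAT, TTATT, TTATTACTCGA): 31 nodes
Sum: 31

31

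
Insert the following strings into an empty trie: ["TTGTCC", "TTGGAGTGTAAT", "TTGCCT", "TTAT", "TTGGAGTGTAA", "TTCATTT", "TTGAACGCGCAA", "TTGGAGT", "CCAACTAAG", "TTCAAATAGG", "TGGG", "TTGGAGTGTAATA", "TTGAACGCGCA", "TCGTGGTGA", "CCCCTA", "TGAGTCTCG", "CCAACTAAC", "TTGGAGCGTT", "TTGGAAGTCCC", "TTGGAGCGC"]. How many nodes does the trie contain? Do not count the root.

Insert word by word; a character creates a node only if that edge doesn't already exist:
  "TTGTCC" → 6 new (T, T, G, T, C, C)
  "TTGGAGTGTAAT" → prefix "TTG" already present; 9 new (G, A, G, T, G, T, A, A, T)
  "TTGCCT" → prefix "TTG" already present; 3 new (C, C, T)
  "TTAT" → prefix "TT" already present; 2 new (A, T)
  "TTGGAGTGTAA" → prefix "TTGGAGTGTAA" already present; 0 new (none)
  "TTCATTT" → prefix "TT" already present; 5 new (C, A, T, T, T)
  "TTGAACGCGCAA" → prefix "TTG" already present; 9 new (A, A, C, G, C, G, C, A, A)
  "TTGGAGT" → prefix "TTGGAGT" already present; 0 new (none)
  "CCAACTAAG" → 9 new (C, C, A, A, C, T, A, A, G)
  "TTCAAATAGG" → prefix "TTCA" already present; 6 new (A, A, T, A, G, G)
  "TGGG" → prefix "T" already present; 3 new (G, G, G)
  "TTGGAGTGTAATA" → prefix "TTGGAGTGTAAT" already present; 1 new (A)
  "TTGAACGCGCA" → prefix "TTGAACGCGCA" already present; 0 new (none)
  "TCGTGGTGA" → prefix "T" already present; 8 new (C, G, T, G, G, T, G, A)
  "CCCCTA" → prefix "CC" already present; 4 new (C, C, T, A)
  "TGAGTCTCG" → prefix "TG" already present; 7 new (A, G, T, C, T, C, G)
  "CCAACTAAC" → prefix "CCAACTAA" already present; 1 new (C)
  "TTGGAGCGTT" → prefix "TTGGAG" already present; 4 new (C, G, T, T)
  "TTGGAAGTCCC" → prefix "TTGGA" already present; 6 new (A, G, T, C, C, C)
  "TTGGAGCGC" → prefix "TTGGAGCG" already present; 1 new (C)
Total nodes = 6 + 9 + 3 + 2 + 0 + 5 + 9 + 0 + 9 + 6 + 3 + 1 + 0 + 8 + 4 + 7 + 1 + 4 + 6 + 1 = 84

84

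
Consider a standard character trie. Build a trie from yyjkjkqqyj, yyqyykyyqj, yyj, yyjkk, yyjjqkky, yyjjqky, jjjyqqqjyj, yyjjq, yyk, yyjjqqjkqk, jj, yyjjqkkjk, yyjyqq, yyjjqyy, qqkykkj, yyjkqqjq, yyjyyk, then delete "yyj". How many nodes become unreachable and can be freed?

0

Walk "yyj" from the leaf back toward the root, removing each node that no remaining word uses.
Every node on "yyj" is still needed (e.g. by "yyjkjkqqyj"), so nothing is freed.
Nodes removed: 0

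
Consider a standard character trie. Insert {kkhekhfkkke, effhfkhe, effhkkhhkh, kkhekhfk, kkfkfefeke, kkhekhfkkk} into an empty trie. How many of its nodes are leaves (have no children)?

4

Leaves are exactly the stored words that no other stored word extends.
Those words: "effhfkhe", "effhkkhhkh", "kkfkfefeke", "kkhekhfkkke"
Leaf count: 4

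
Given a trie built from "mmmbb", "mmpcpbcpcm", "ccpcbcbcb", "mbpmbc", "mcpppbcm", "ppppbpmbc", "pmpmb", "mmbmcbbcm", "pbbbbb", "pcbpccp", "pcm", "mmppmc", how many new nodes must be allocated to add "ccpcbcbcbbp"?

Walking "ccpcbcbcbbp" from the root, the first 9 characters ("ccpcbcbcb") follow existing edges; "b" is the first miss.
So 11 − 9 = 2 new nodes.

2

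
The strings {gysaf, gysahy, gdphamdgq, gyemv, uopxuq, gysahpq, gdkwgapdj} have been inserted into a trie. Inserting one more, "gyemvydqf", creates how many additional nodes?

Walking "gyemvydqf" from the root, the first 5 characters ("gyemv") follow existing edges; "y" is the first miss.
New nodes needed: |"gyemvydqf"| − 5 = 9 − 5 = 4.

4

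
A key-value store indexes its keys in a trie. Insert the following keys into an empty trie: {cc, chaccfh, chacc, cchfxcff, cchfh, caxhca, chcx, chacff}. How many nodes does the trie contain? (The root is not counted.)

Trace insertions, counting only characters that open a new branch:
  "cc" → 2 new (c, c)
  "chaccfh" → prefix "c" already present; 6 new (h, a, c, c, f, h)
  "chacc" → prefix "chacc" already present; 0 new (none)
  "cchfxcff" → prefix "cc" already present; 6 new (h, f, x, c, f, f)
  "cchfh" → prefix "cchf" already present; 1 new (h)
  "caxhca" → prefix "c" already present; 5 new (a, x, h, c, a)
  "chcx" → prefix "ch" already present; 2 new (c, x)
  "chacff" → prefix "chac" already present; 2 new (f, f)
Total nodes = 2 + 6 + 0 + 6 + 1 + 5 + 2 + 2 = 24

24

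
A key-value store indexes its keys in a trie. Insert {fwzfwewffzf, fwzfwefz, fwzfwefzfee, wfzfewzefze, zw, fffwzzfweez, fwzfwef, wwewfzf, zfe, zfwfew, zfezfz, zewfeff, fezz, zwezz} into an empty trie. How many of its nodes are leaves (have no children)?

10

Leaves are exactly the stored words that no other stored word extends.
Those words: "fezz", "fffwzzfweez", "fwzfwefzfee", "fwzfwewffzf", "wfzfewzefze", "wwewfzf", "zewfeff", "zfezfz", "zfwfew", "zwezz"
Leaf count: 10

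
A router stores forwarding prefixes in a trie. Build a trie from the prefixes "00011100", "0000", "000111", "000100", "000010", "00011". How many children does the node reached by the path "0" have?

1

The children of the "0" node are the distinct next characters among strings starting with "0".
Characters that immediately follow "0" among the stored strings: {0}.
That node has 1 child edge.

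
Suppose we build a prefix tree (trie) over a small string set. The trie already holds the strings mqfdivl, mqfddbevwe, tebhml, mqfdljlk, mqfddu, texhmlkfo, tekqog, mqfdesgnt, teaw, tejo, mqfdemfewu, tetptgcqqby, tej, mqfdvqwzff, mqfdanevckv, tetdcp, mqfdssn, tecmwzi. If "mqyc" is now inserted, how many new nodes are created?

2

The longest prefix of "mqyc" already in the trie is "mq" (length 2).
So 4 − 2 = 2 new nodes.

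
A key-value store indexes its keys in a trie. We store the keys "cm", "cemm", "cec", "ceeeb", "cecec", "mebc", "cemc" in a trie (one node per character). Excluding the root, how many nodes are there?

16

Trie structure (* marks end of a word):
(root)
├─ c
│  ├─ e
│  │  ├─ c *
│  │  │  └─ e
│  │  │     └─ c *
│  │  ├─ e
│  │  │  └─ e
│  │  │     └─ b *
│  │  └─ m
│  │     ├─ c *
│  │     └─ m *
│  └─ m *
└─ m
   └─ e
      └─ b
         └─ c *
Counting every labelled node above: 16.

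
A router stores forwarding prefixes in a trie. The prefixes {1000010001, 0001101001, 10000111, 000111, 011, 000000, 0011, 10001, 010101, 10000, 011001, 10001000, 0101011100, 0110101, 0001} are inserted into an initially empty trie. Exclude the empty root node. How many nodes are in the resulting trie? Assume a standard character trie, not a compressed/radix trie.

For each word, the new-node count is its length minus the longest prefix already in the trie:
  "1000010001" → 10 new (1, 0, 0, 0, 0, 1, 0, 0, 0, 1)
  "0001101001" → 10 new (0, 0, 0, 1, 1, 0, 1, 0, 0, 1)
  "10000111" → prefix "100001" already present; 2 new (1, 1)
  "000111" → prefix "00011" already present; 1 new (1)
  "011" → prefix "0" already present; 2 new (1, 1)
  "000000" → prefix "000" already present; 3 new (0, 0, 0)
  "0011" → prefix "00" already present; 2 new (1, 1)
  "10001" → prefix "1000" already present; 1 new (1)
  "010101" → prefix "01" already present; 4 new (0, 1, 0, 1)
  "10000" → prefix "10000" already present; 0 new (none)
  "011001" → prefix "011" already present; 3 new (0, 0, 1)
  "10001000" → prefix "10001" already present; 3 new (0, 0, 0)
  "0101011100" → prefix "010101" already present; 4 new (1, 1, 0, 0)
  "0110101" → prefix "0110" already present; 3 new (1, 0, 1)
  "0001" → prefix "0001" already present; 0 new (none)
Total nodes = 10 + 10 + 2 + 1 + 2 + 3 + 2 + 1 + 4 + 0 + 3 + 3 + 4 + 3 + 0 = 48

48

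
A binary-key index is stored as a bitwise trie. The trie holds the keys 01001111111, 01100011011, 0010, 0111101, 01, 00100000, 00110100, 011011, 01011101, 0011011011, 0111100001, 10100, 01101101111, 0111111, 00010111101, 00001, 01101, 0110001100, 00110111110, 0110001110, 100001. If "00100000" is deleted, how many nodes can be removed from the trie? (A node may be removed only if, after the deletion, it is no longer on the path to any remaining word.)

After clearing the end-marker at "00100000", prune upward until reaching a node still needed by another word.
The suffix "0000" (4 nodes) is used only by "00100000"; "0010" is itself a stored word, so pruning stops there.
Nodes removed: 4

4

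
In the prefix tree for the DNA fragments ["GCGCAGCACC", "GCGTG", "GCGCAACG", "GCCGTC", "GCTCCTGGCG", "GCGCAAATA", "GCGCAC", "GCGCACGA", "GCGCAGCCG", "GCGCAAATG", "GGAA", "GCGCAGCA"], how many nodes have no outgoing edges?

10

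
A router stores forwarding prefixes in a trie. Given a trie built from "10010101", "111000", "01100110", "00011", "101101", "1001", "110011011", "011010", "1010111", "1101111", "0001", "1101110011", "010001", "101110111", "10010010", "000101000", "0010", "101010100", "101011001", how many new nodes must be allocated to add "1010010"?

3

"1010" is already a path in the trie; the remaining "010" must be added.
New nodes needed: |"1010010"| − 4 = 7 − 4 = 3.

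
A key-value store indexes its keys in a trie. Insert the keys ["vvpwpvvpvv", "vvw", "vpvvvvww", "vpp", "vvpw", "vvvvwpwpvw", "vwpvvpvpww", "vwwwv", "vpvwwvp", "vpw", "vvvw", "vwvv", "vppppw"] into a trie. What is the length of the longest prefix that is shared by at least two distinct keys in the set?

Equivalently: take the maximum, over all pairs, of their longest common prefix length.
"vvpw" and "vvpwpvvpvv" agree on "vvpw" (4 characters) before diverging; nothing deeper is shared.
Longest shared-prefix length: 4

4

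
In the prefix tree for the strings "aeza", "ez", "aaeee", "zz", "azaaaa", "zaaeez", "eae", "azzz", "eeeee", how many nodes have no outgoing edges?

A leaf is a node with no children — equivalently, the end of a word that is not a proper prefix of any other stored word.
Those words: "aaeee", "aeza", "azaaaa", "azzz", "eae", "eeeee", "ez", "zaaeez", "zz"
Leaf count: 9

9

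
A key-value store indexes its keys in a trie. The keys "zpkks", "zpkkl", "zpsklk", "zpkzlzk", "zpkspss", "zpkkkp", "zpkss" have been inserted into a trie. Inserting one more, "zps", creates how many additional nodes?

0

Every character of "zps" already lies on an existing path (it is a prefix of some stored word).
No new nodes are needed: 0.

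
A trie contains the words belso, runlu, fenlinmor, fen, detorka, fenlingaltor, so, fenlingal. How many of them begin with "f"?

Traverse to the node for "f", then collect every word in that subtree.
Words under "f": fen, fenlingal, fenlingaltor, fenlinmor
Count: 4

4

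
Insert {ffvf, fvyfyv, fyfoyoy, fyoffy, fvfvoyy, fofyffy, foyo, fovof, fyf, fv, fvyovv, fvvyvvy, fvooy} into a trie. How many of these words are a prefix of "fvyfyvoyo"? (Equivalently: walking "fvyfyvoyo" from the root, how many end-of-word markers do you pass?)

2

Check each prefix of "fvyfyvoyo" against the stored set — each match is an end-marker on the path.
Prefixes of the query that are stored words: "fv", "fvyfyv"
Count: 2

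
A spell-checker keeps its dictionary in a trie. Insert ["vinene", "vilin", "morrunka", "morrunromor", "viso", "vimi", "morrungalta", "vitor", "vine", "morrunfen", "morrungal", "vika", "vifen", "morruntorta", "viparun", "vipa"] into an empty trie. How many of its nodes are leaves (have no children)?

13

A leaf is a node with no children — equivalently, the end of a word that is not a proper prefix of any other stored word.
Those words: "morrunfen", "morrungalta", "morrunka", "morrunromor", "morruntorta", "vifen", "vika", "vilin", "vimi", "vinene", "viparun", "viso", "vitor"
Leaf count: 13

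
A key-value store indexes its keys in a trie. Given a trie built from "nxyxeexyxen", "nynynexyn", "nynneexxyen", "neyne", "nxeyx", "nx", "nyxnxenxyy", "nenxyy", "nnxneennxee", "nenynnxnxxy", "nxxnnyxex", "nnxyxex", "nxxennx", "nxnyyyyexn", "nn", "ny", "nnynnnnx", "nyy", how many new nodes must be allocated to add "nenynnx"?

"nenynnx" is already a full path in the trie; only an end-marker is added.
No new nodes are needed: 0.

0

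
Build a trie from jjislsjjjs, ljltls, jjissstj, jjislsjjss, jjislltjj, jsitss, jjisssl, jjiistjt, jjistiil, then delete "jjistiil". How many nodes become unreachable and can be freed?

A node on "jjistiil"'s path can go only if nothing else ends at it or branches off below it.
The suffix "tiil" (4 nodes) is used only by "jjistiil"; the node for "jjis" still has the child "l", so pruning stops there.
Nodes removed: 4

4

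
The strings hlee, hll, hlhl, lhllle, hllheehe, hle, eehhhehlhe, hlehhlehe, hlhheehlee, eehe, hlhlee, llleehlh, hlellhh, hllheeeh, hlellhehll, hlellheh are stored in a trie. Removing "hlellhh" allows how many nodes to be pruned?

A node on "hlellhh"'s path can go only if nothing else ends at it or branches off below it.
The suffix "h" (1 node) is used only by "hlellhh"; the node for "hlellh" still has the child "e", so pruning stops there.
Nodes removed: 1

1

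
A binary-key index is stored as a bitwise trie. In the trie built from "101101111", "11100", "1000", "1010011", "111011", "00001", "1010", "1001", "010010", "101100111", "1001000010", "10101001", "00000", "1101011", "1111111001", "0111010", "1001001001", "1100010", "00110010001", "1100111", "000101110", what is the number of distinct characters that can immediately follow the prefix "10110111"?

Walk "10110111" from the root, arriving at one node.
Characters that immediately follow "10110111" among the stored strings: {1}.
That node has 1 child edge.

1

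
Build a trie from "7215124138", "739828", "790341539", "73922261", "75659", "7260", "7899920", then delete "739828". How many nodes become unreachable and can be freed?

Walk "739828" from the leaf back toward the root, removing each node that no remaining word uses.
The suffix "828" (3 nodes) is used only by "739828"; the node for "739" still has the child "2", so pruning stops there.
Nodes removed: 3

3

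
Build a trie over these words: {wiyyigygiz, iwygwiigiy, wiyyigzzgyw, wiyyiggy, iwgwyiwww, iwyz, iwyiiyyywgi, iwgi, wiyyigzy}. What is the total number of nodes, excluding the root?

Insert word by word; a character creates a node only if that edge doesn't already exist:
  "wiyyigygiz" → 10 new (w, i, y, y, i, g, y, g, i, z)
  "iwygwiigiy" → 10 new (i, w, y, g, w, i, i, g, i, y)
  "wiyyigzzgyw" → prefix "wiyyig" already present; 5 new (z, z, g, y, w)
  "wiyyiggy" → prefix "wiyyig" already present; 2 new (g, y)
  "iwgwyiwww" → prefix "iw" already present; 7 new (g, w, y, i, w, w, w)
  "iwyz" → prefix "iwy" already present; 1 new (z)
  "iwyiiyyywgi" → prefix "iwy" already present; 8 new (i, i, y, y, y, w, g, i)
  "iwgi" → prefix "iwg" already present; 1 new (i)
  "wiyyigzy" → prefix "wiyyigz" already present; 1 new (y)
Total nodes = 10 + 10 + 5 + 2 + 7 + 1 + 8 + 1 + 1 = 45

45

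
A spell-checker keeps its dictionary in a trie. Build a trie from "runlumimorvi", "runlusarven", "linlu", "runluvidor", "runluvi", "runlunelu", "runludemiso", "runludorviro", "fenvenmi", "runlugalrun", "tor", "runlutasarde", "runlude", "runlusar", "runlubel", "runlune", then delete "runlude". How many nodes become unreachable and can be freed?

0

A node on "runlude"'s path can go only if nothing else ends at it or branches off below it.
Every node on "runlude" is still needed (e.g. by "runludemiso"), so nothing is freed.
Nodes removed: 0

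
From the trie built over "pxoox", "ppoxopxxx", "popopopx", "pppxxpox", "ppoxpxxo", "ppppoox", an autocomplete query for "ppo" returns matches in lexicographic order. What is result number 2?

DFS of the "ppo" subtree visits, in order: "ppoxopxxx", "ppoxpxxo"
Position 2: ppoxpxxo

ppoxpxxo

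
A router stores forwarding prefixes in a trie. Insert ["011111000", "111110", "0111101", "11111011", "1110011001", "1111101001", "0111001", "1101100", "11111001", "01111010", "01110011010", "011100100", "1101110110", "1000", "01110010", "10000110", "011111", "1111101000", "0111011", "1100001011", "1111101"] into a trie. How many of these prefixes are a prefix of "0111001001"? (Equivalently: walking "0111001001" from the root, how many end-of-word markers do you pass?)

3

Walk "0111001001" from the root; an end-of-word marker is hit whenever a stored word is a prefix of "0111001001".
Prefixes of the query that are stored words: "0111001", "01110010", "011100100"
Count: 3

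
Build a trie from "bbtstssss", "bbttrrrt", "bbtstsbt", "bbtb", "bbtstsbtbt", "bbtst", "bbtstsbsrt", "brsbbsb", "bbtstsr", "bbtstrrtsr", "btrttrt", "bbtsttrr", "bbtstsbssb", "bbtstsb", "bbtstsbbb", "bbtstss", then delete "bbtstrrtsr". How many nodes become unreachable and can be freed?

5

Walk "bbtstrrtsr" from the leaf back toward the root, removing each node that no remaining word uses.
The suffix "rrtsr" (5 nodes) is used only by "bbtstrrtsr"; the node for "bbtst" still has the child "s", so pruning stops there.
Nodes removed: 5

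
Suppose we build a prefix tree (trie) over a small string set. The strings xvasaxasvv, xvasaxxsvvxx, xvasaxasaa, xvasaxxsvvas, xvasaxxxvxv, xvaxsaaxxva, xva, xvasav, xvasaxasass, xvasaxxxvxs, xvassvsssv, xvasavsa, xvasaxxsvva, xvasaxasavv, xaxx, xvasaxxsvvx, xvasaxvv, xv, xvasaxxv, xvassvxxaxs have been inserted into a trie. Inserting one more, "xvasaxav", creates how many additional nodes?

1

The longest prefix of "xvasaxav" already in the trie is "xvasaxa" (length 7).
Each of the 1 remaining characters creates one node.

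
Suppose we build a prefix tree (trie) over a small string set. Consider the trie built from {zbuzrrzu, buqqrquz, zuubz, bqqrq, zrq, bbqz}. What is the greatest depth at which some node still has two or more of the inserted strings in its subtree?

1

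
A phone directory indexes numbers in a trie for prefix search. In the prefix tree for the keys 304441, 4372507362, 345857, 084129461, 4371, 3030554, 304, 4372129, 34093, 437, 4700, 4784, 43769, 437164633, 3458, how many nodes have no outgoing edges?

11

A leaf is a node with no children — equivalently, the end of a word that is not a proper prefix of any other stored word.
Those words: "084129461", "3030554", "304441", "34093", "345857", "437164633", "4372129", "4372507362", "43769", "4700", "4784"
Leaf count: 11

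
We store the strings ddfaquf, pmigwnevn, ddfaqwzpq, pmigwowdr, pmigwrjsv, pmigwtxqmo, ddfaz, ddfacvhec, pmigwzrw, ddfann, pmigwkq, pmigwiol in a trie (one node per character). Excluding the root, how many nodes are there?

For each word, the new-node count is its length minus the longest prefix already in the trie:
  "ddfaquf" → 7 new (d, d, f, a, q, u, f)
  "pmigwnevn" → 9 new (p, m, i, g, w, n, e, v, n)
  "ddfaqwzpq" → prefix "ddfaq" already present; 4 new (w, z, p, q)
  "pmigwowdr" → prefix "pmigw" already present; 4 new (o, w, d, r)
  "pmigwrjsv" → prefix "pmigw" already present; 4 new (r, j, s, v)
  "pmigwtxqmo" → prefix "pmigw" already present; 5 new (t, x, q, m, o)
  "ddfaz" → prefix "ddfa" already present; 1 new (z)
  "ddfacvhec" → prefix "ddfa" already present; 5 new (c, v, h, e, c)
  "pmigwzrw" → prefix "pmigw" already present; 3 new (z, r, w)
  "ddfann" → prefix "ddfa" already present; 2 new (n, n)
  "pmigwkq" → prefix "pmigw" already present; 2 new (k, q)
  "pmigwiol" → prefix "pmigw" already present; 3 new (i, o, l)
Total nodes = 7 + 9 + 4 + 4 + 4 + 5 + 1 + 5 + 3 + 2 + 2 + 3 = 49

49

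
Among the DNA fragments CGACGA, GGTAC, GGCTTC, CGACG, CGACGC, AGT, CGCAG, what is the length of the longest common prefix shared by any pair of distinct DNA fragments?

5

Equivalently: take the maximum, over all pairs, of their longest common prefix length.
e.g. "CGACG" and "CGACGA" share the prefix "CGACG" of length 5; no pair shares a longer one.
Longest shared-prefix length: 5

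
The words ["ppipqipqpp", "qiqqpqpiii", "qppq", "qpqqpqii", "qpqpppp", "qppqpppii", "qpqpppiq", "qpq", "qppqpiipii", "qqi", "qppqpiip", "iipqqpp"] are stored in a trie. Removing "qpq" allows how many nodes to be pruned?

0

After clearing the end-marker at "qpq", prune upward until reaching a node still needed by another word.
Every node on "qpq" is still needed (e.g. by "qpqqpqii"), so nothing is freed.
Nodes removed: 0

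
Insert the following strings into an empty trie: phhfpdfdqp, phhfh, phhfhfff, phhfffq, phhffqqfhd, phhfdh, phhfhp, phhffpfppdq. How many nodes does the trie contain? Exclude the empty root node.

31

For each word, the new-node count is its length minus the longest prefix already in the trie:
  "phhfpdfdqp" → 10 new (p, h, h, f, p, d, f, d, q, p)
  "phhfh" → prefix "phhf" already present; 1 new (h)
  "phhfhfff" → prefix "phhfh" already present; 3 new (f, f, f)
  "phhfffq" → prefix "phhf" already present; 3 new (f, f, q)
  "phhffqqfhd" → prefix "phhff" already present; 5 new (q, q, f, h, d)
  "phhfdh" → prefix "phhf" already present; 2 new (d, h)
  "phhfhp" → prefix "phhfh" already present; 1 new (p)
  "phhffpfppdq" → prefix "phhff" already present; 6 new (p, f, p, p, d, q)
Total nodes = 10 + 1 + 3 + 3 + 5 + 2 + 1 + 6 = 31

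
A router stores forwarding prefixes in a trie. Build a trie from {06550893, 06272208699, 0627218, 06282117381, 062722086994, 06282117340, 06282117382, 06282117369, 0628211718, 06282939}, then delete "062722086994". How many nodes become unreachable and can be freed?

1

Walk "062722086994" from the leaf back toward the root, removing each node that no remaining word uses.
The suffix "4" (1 node) is used only by "062722086994"; "06272208699" is itself a stored word, so pruning stops there.
Nodes removed: 1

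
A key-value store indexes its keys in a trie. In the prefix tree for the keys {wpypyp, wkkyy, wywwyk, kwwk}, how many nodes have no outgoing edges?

A leaf is a node with no children — equivalently, the end of a word that is not a proper prefix of any other stored word.
Those words: "kwwk", "wkkyy", "wpypyp", "wywwyk"
Leaf count: 4

4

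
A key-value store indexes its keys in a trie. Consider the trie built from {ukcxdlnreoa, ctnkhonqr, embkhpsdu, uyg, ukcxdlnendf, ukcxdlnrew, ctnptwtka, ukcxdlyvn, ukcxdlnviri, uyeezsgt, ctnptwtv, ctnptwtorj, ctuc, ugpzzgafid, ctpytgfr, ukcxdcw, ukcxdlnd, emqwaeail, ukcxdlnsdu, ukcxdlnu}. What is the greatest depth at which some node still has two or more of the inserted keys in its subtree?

9

Equivalently: take the maximum, over all pairs, of their longest common prefix length.
"ukcxdlnreoa" and "ukcxdlnrew" agree on "ukcxdlnre" (9 characters) before diverging; nothing deeper is shared.
Longest shared-prefix length: 9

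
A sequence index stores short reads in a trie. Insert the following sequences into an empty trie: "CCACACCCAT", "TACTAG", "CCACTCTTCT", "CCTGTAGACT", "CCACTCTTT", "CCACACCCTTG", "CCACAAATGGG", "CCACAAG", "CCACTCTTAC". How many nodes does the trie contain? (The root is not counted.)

Trace insertions, counting only characters that open a new branch:
  "CCACACCCAT" → 10 new (C, C, A, C, A, C, C, C, A, T)
  "TACTAG" → 6 new (T, A, C, T, A, G)
  "CCACTCTTCT" → prefix "CCAC" already present; 6 new (T, C, T, T, C, T)
  "CCTGTAGACT" → prefix "CC" already present; 8 new (T, G, T, A, G, A, C, T)
  "CCACTCTTT" → prefix "CCACTCTT" already present; 1 new (T)
  "CCACACCCTTG" → prefix "CCACACCC" already present; 3 new (T, T, G)
  "CCACAAATGGG" → prefix "CCACA" already present; 6 new (A, A, T, G, G, G)
  "CCACAAG" → prefix "CCACAA" already present; 1 new (G)
  "CCACTCTTAC" → prefix "CCACTCTT" already present; 2 new (A, C)
Total nodes = 10 + 6 + 6 + 8 + 1 + 3 + 6 + 1 + 2 = 43

43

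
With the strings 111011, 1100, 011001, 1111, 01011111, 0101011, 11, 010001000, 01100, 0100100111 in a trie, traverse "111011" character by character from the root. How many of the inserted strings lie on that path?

2

Walk "111011" from the root; an end-of-word marker is hit whenever a stored word is a prefix of "111011".
Prefixes of the query that are stored words: "11", "111011"
Count: 2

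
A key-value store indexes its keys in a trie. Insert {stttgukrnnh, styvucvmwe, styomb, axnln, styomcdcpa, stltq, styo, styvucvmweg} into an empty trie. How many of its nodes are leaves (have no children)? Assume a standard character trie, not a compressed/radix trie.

Leaves are exactly the stored words that no other stored word extends.
Those words: "axnln", "stltq", "stttgukrnnh", "styomb", "styomcdcpa", "styvucvmweg"
Leaf count: 6

6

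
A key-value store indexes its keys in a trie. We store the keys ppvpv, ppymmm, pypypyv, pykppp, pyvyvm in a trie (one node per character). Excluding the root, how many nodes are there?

23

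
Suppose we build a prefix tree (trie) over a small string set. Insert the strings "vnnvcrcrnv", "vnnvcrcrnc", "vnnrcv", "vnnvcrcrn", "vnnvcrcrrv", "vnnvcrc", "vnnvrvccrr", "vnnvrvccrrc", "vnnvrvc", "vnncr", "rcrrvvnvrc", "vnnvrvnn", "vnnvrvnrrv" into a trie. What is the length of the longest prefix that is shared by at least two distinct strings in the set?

Equivalently: take the maximum, over all pairs, of their longest common prefix length.
"vnnvrvccrr" and "vnnvrvccrrc" agree on "vnnvrvccrr" (10 characters) before diverging; nothing deeper is shared.
Longest shared-prefix length: 10

10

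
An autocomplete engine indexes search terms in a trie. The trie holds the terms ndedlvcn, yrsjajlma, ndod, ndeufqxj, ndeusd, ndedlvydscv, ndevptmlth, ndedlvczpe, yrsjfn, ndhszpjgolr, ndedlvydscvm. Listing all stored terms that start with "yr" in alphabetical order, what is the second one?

yrsjfn

DFS of the "yr" subtree visits, in order: "yrsjajlma", "yrsjfn"
The 2nd is yrsjfn.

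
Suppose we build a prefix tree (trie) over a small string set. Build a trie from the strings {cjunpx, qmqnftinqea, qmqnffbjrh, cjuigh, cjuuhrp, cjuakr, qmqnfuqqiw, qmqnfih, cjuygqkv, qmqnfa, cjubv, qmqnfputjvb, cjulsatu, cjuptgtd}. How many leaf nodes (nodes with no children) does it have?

14

Leaves are exactly the stored words that no other stored word extends.
Those words: "cjuakr", "cjubv", "cjuigh", "cjulsatu", "cjunpx", "cjuptgtd", "cjuuhrp", "cjuygqkv", "qmqnfa", "qmqnffbjrh", "qmqnfih", "qmqnfputjvb", "qmqnftinqea", "qmqnfuqqiw"
Leaf count: 14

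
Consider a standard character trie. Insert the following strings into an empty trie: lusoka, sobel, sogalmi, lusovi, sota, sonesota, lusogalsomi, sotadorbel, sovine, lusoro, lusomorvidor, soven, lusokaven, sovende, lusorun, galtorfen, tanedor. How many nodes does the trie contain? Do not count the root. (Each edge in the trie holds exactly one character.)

Count nodes per top-level branch (shared prefixes stored once):
  'g'-branch (galtorfen): 9 nodes
  'l'-branch (lusogalsomi, lusoka, lusokaven, lusomorvidor, lusoro, lusorun, lusovi): 30 nodes
  's'-branch (sobel, sogalmi, sonesota, sota, sotadorbel, soven, sovende, sovine): 32 nodes
  't'-branch (tanedor): 7 nodes
Sum: 78

78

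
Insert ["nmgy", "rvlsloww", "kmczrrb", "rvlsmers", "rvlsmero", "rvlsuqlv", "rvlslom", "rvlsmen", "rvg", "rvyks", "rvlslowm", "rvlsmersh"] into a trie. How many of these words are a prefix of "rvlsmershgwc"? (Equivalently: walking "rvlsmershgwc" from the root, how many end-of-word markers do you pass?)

2

Check each prefix of "rvlsmershgwc" against the stored set — each match is an end-marker on the path.
Prefixes of the query that are stored words: "rvlsmers", "rvlsmersh"
Count: 2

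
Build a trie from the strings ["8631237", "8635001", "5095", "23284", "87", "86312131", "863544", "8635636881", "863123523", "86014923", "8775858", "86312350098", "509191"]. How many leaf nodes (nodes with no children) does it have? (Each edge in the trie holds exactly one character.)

Leaves are exactly the stored words that no other stored word extends.
Those words: "23284", "509191", "5095", "86014923", "86312131", "86312350098", "863123523", "8631237", "8635001", "863544", "8635636881", "8775858"
Leaf count: 12

12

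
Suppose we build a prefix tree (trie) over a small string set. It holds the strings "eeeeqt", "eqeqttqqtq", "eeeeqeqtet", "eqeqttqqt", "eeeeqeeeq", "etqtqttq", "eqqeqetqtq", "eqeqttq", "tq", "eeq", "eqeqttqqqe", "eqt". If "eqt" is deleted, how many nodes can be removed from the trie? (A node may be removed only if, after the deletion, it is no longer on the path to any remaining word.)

A node on "eqt"'s path can go only if nothing else ends at it or branches off below it.
The suffix "t" (1 node) is used only by "eqt"; the node for "eq" still has the child "e", so pruning stops there.
Nodes removed: 1

1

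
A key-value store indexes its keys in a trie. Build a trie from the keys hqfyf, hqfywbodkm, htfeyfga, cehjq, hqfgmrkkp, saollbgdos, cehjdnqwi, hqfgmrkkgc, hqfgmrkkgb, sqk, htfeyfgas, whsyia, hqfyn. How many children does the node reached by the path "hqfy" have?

Follow the path "hqfy" to its node, then look at its outgoing edges.
Distinct next characters after "hqfy": f, n, w.
That node has 3 child edges.

3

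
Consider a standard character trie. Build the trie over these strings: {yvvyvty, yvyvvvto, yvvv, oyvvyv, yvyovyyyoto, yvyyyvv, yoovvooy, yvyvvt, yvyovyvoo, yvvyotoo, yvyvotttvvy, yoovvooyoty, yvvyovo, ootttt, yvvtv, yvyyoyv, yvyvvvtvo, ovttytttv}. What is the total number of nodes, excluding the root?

Trace insertions, counting only characters that open a new branch:
  "yvvyvty" → 7 new (y, v, v, y, v, t, y)
  "yvyvvvto" → prefix "yv" already present; 6 new (y, v, v, v, t, o)
  "yvvv" → prefix "yvv" already present; 1 new (v)
  "oyvvyv" → 6 new (o, y, v, v, y, v)
  "yvyovyyyoto" → prefix "yvy" already present; 8 new (o, v, y, y, y, o, t, o)
  "yvyyyvv" → prefix "yvy" already present; 4 new (y, y, v, v)
  "yoovvooy" → prefix "y" already present; 7 new (o, o, v, v, o, o, y)
  "yvyvvt" → prefix "yvyvv" already present; 1 new (t)
  "yvyovyvoo" → prefix "yvyovy" already present; 3 new (v, o, o)
  "yvvyotoo" → prefix "yvvy" already present; 4 new (o, t, o, o)
  "yvyvotttvvy" → prefix "yvyv" already present; 7 new (o, t, t, t, v, v, y)
  "yoovvooyoty" → prefix "yoovvooy" already present; 3 new (o, t, y)
  "yvvyovo" → prefix "yvvyo" already present; 2 new (v, o)
  "ootttt" → prefix "o" already present; 5 new (o, t, t, t, t)
  "yvvtv" → prefix "yvv" already present; 2 new (t, v)
  "yvyyoyv" → prefix "yvyy" already present; 3 new (o, y, v)
  "yvyvvvtvo" → prefix "yvyvvvt" already present; 2 new (v, o)
  "ovttytttv" → prefix "o" already present; 8 new (v, t, t, y, t, t, t, v)
Total nodes = 7 + 6 + 1 + 6 + 8 + 4 + 7 + 1 + 3 + 4 + 7 + 3 + 2 + 5 + 2 + 3 + 2 + 8 = 79

79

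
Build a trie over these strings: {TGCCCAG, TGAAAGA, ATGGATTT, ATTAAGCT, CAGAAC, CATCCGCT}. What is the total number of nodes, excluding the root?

38

Trie structure (* marks end of a word):
(root)
├─ A
│  └─ T
│     ├─ G
│     │  └─ G
│     │     └─ A
│     │        └─ T
│     │           └─ T
│     │              └─ T *
│     └─ T
│        └─ A
│           └─ A
│              └─ G
│                 └─ C
│                    └─ T *
├─ C
│  └─ A
│     ├─ G
│     │  └─ A
│     │     └─ A
│     │        └─ C *
│     └─ T
│        └─ C
│           └─ C
│              └─ G
│                 └─ C
│                    └─ T *
└─ T
   └─ G
      ├─ A
      │  └─ A
      │     └─ A
      │        └─ G
      │           └─ A *
      └─ C
         └─ C
            └─ C
               └─ A
                  └─ G *
Counting every labelled node above: 38.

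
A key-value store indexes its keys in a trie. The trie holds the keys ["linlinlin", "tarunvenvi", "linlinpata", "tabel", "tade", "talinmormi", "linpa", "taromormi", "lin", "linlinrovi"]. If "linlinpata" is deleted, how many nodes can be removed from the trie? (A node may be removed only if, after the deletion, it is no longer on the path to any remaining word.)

4

After clearing the end-marker at "linlinpata", prune upward until reaching a node still needed by another word.
The suffix "pata" (4 nodes) is used only by "linlinpata"; the node for "linlin" still has the child "l", so pruning stops there.
Nodes removed: 4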